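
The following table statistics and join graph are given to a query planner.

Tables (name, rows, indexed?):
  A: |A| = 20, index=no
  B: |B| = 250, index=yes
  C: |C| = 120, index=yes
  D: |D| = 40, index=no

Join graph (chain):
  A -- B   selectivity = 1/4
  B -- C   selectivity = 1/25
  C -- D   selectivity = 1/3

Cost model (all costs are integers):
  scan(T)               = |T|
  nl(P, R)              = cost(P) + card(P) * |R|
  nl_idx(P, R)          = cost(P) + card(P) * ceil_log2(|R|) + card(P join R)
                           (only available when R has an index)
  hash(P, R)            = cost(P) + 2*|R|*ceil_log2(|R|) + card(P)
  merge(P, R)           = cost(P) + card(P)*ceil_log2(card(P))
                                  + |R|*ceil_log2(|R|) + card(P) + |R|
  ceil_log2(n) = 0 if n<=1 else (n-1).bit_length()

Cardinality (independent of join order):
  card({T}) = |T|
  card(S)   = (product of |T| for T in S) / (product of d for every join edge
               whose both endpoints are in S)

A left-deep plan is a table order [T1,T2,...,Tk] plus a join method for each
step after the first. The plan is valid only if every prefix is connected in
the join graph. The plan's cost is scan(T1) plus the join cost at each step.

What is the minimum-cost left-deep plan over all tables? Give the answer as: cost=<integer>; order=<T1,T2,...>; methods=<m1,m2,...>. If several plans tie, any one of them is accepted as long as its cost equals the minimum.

cost=10060; order=B,C,A,D; methods=hash,hash,hash

Selinger DP (subsets sized 1..n):
  {A}: scan cost=20, card=20
  {B}: scan cost=250, card=250
  {C}: scan cost=120, card=120
  {D}: scan cost=40, card=40
  {AB}: card=1250; try (A,hash)→700, (B,nl_idx)→1430, (B,merge)→2390, (A,merge)→2620, (B,hash)→4040, (B,nl)→5020 …(+1); best=700 via (A,hash)
  {BC}: card=1200; try (C,hash)→2180, (B,nl_idx)→2280, (C,nl_idx)→3200, (B,merge)→3330, (C,merge)→3460, (B,hash)→4240 …(+2); best=2180 via (C,hash)
  {CD}: card=1600; try (D,hash)→720, (C,merge)→1280, (D,merge)→1360, (C,hash)→1760, (C,nl_idx)→1920, (C,nl)→4840 …(+1); best=720 via (D,hash)
  {ABC}: card=6000; try (A,hash)→3580, (C,hash)→3630, (C,nl_idx)→15450, (C,merge)→16660, (A,merge)→16700, (A,nl)→26180 …(+1); best=3580 via (A,hash)
  {BCD}: card=16000; try (D,hash)→3860, (B,hash)→6320, (D,merge)→16860, (B,merge)→22170, (B,nl_idx)→29520, (D,nl)→50180 …(+1); best=3860 via (D,hash)
  {ABCD}: card=80000; try (D,hash)→10060, (A,hash)→20060, (D,merge)→87860, (D,nl)→243580, (A,merge)→243980, (A,nl)→323860; best=10060 via (D,hash)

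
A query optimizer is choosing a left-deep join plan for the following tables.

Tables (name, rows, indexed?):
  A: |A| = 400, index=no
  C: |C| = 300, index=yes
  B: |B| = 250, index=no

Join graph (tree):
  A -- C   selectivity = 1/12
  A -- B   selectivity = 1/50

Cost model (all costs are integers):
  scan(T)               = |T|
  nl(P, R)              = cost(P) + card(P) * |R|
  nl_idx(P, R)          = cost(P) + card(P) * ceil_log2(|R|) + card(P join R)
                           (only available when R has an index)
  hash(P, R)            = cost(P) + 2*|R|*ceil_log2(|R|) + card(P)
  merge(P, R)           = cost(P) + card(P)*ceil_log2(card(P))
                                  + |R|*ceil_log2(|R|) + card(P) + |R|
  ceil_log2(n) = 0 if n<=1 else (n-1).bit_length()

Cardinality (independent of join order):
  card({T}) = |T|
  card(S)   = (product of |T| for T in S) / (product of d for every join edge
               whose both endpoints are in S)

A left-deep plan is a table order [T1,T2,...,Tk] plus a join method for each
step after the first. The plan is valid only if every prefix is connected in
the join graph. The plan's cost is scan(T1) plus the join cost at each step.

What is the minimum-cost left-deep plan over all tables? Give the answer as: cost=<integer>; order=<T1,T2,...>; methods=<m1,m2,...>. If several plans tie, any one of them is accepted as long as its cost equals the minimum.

cost=12200; order=A,B,C; methods=hash,hash

Selinger DP (subsets sized 1..n):
  {A}: scan cost=400, card=400
  {C}: scan cost=300, card=300
  {B}: scan cost=250, card=250
  {AC}: card=10000; try (C,hash)→6200, (A,merge)→7300, (C,merge)→7400, (A,hash)→7800, (C,nl_idx)→14000, (A,nl)→120300 …(+1); best=6200 via (C,hash)
  {AB}: card=2000; try (B,hash)→4800, (A,merge)→6500, (B,merge)→6650, (A,hash)→7700, (A,nl)→100250, (B,nl)→100400; best=4800 via (B,hash)
  {ABC}: card=50000; try (C,hash)→12200, (B,hash)→20200, (C,merge)→31800, (C,nl_idx)→72800, (B,merge)→158450, (C,nl)→604800 …(+1); best=12200 via (C,hash)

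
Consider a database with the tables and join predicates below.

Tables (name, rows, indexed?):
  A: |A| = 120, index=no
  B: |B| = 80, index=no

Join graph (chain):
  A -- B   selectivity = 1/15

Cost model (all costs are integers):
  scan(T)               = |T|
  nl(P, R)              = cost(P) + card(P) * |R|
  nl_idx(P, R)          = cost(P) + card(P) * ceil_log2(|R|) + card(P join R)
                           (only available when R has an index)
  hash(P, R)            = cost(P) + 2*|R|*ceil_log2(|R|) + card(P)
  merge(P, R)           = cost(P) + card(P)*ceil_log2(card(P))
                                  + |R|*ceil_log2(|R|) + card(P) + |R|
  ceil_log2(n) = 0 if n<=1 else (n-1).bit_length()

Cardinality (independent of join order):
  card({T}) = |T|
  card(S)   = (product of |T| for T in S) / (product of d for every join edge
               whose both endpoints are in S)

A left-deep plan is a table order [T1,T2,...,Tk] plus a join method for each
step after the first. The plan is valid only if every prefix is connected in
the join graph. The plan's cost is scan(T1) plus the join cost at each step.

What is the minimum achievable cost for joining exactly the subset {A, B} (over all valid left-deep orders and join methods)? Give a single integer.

Selinger DP over subsets of {A,B}:
  {A}: scan cost=120, card=120
  {B}: scan cost=80, card=80
  {AB}: card=640; try (B,hash)→1360, (A,merge)→1680, (B,merge)→1720, (A,hash)→1840, (A,nl)→9680, (B,nl)→9720; best=1360 via (B,hash)

1360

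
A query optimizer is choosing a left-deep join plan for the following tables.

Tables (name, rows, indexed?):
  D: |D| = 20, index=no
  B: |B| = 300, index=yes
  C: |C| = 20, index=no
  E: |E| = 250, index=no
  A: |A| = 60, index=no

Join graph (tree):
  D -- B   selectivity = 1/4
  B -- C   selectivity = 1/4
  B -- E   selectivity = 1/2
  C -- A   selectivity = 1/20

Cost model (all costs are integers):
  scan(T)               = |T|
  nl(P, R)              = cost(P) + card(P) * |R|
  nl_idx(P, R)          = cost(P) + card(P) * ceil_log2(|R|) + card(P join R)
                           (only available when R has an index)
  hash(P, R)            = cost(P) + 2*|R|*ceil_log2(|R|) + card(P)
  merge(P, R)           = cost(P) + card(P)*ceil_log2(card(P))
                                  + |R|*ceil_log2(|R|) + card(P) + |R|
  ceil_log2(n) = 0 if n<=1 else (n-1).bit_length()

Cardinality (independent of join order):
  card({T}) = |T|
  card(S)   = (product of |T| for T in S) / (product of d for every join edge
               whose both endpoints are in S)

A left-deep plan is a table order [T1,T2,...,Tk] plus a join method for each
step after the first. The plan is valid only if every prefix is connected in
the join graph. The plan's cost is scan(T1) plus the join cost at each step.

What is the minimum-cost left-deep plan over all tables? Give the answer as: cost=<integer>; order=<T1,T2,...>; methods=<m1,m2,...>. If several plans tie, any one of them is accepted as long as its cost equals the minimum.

Selinger DP (subsets sized 1..n):
  {D}: scan cost=20, card=20
  {B}: scan cost=300, card=300
  {C}: scan cost=20, card=20
  {E}: scan cost=250, card=250
  {A}: scan cost=60, card=60
  {BD}: card=1500; try (D,hash)→800, (B,nl_idx)→1700, (B,merge)→3140, (D,merge)→3420, (B,hash)→5440, (B,nl)→6020 …(+1); best=800 via (D,hash)
  {BC}: card=1500; try (C,hash)→800, (B,nl_idx)→1700, (B,merge)→3140, (C,merge)→3420, (B,hash)→5440, (B,nl)→6020 …(+1); best=800 via (C,hash)
  {BE}: card=37500; try (E,hash)→4600, (B,merge)→5500, (E,merge)→5550, (B,hash)→5900, (B,nl_idx)→40000, (B,nl)→75250 …(+1); best=4600 via (E,hash)
  {AC}: card=60; try (C,hash)→320, (A,merge)→560, (C,merge)→600, (A,hash)→760, (A,nl)→1220, (C,nl)→1260; best=320 via (C,hash)
  {BCD}: card=7500; try (D,hash)→2500, (C,hash)→2500, (D,merge)→18920, (C,merge)→18920, (D,nl)→30800, (C,nl)→30800; best=2500 via (D,hash)
  {BDE}: card=187500; try (E,hash)→6300, (E,merge)→21050, (D,hash)→42300, (E,nl)→375800, (D,merge)→642220, (D,nl)→754600; best=6300 via (E,hash)
  {BCE}: card=187500; try (E,hash)→6300, (E,merge)→21050, (C,hash)→42300, (E,nl)→375800, (C,merge)→642220, (C,nl)→754600; best=6300 via (E,hash)
  {ABC}: card=4500; try (A,hash)→3020, (B,merge)→3740, (B,nl_idx)→5360, (B,hash)→5780, (B,nl)→18320, (A,merge)→19220 …(+1); best=3020 via (A,hash)
  {BCDE}: card=937500; try (E,hash)→14000, (E,merge)→109750, (D,hash)→194000, (C,hash)→194000, (E,nl)→1877500, (D,merge)→3568920 …(+3); best=14000 via (E,hash)
  {ABCD}: card=22500; try (D,hash)→7720, (A,hash)→10720, (D,merge)→66140, (D,nl)→93020, (A,merge)→107920, (A,nl)→452500; best=7720 via (D,hash)
  {ABCE}: card=562500; try (E,hash)→11520, (E,merge)→68270, (A,hash)→194520, (E,nl)→1128020, (A,merge)→3569220, (A,nl)→11256300; best=11520 via (E,hash)
  {ABCDE}: card=2812500; try (E,hash)→34220, (E,merge)→369970, (D,hash)→574220, (A,hash)→952220, (E,nl)→5632720, (D,nl)→11261520 …(+3); best=34220 via (E,hash)

cost=34220; order=B,C,A,D,E; methods=hash,hash,hash,hash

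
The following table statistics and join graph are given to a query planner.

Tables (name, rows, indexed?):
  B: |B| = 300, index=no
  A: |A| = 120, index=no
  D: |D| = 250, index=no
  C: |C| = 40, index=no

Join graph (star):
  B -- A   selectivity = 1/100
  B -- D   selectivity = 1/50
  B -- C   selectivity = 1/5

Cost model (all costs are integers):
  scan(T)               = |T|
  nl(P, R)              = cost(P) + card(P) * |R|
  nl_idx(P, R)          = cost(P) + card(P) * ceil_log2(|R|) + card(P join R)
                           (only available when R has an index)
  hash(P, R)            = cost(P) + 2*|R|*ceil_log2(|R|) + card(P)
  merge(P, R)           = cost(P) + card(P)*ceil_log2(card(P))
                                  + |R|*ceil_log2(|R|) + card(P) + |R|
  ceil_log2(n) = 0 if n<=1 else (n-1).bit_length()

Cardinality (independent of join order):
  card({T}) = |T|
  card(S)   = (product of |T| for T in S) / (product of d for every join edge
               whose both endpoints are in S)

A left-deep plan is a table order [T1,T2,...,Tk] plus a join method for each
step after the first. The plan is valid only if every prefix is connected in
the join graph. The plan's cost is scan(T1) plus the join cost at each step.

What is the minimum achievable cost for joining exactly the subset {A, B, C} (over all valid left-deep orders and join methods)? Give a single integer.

3120

Selinger DP over subsets of {A,B,C}:
  {B}: scan cost=300, card=300
  {A}: scan cost=120, card=120
  {C}: scan cost=40, card=40
  {AB}: card=360; try (A,hash)→2280, (B,merge)→4080, (A,merge)→4260, (B,hash)→5640, (B,nl)→36120, (A,nl)→36300; best=2280 via (A,hash)
  {BC}: card=2400; try (C,hash)→1080, (B,merge)→3320, (C,merge)→3580, (B,hash)→5480, (B,nl)→12040, (C,nl)→12300; best=1080 via (C,hash)
  {ABC}: card=2880; try (C,hash)→3120, (A,hash)→5160, (C,merge)→6160, (C,nl)→16680, (A,merge)→33240, (A,nl)→289080; best=3120 via (C,hash)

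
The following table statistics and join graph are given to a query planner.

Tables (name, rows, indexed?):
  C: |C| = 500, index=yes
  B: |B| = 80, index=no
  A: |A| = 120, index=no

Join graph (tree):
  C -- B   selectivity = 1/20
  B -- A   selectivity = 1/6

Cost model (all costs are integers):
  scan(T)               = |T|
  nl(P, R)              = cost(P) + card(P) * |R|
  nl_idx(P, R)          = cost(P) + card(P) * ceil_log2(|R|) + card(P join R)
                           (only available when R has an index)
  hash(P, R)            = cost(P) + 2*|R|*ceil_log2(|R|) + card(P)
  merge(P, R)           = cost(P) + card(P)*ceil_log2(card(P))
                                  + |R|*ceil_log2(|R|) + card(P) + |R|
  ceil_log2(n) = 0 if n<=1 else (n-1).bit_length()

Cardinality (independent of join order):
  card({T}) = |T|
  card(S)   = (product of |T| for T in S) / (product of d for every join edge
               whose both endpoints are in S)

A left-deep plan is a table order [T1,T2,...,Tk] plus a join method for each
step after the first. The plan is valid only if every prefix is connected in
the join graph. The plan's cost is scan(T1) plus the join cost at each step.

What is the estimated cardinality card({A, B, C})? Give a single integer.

40000

Tables in S: A(120), B(80), C(500)
Edges inside S: C-B(d=20), B-A(d=6)
numerator = 120 * 80 * 500 = 4800000
denominator = 20 * 6 = 120
card(S) = 4800000 / 120 = 40000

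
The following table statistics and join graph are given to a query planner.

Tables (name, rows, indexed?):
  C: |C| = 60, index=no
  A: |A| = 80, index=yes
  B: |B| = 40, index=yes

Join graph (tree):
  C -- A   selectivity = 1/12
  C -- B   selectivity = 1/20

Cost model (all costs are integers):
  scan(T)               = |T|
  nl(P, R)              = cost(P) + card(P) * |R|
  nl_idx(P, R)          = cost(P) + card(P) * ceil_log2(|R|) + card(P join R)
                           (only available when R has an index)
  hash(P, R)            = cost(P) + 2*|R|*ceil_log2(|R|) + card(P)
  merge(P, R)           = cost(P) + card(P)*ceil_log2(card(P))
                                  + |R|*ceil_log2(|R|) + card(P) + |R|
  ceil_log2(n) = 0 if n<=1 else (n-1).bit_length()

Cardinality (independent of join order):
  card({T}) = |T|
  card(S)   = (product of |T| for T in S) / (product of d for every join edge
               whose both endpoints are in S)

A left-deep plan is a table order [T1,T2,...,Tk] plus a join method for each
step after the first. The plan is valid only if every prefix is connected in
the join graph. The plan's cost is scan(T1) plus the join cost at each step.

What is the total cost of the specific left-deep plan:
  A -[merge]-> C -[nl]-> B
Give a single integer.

17140

step 1: scan A: cost=80, card=80
step 2: join C via merge
    card(P join C) = 80*60/(12) = 400
    cost = 80 + 80*7 + 60*6 + 80 + 60 = 1140
step 3: join B via nl
    card(P join B) = 400*40/(20) = 800
    cost = 1140 + 400*40 = 17140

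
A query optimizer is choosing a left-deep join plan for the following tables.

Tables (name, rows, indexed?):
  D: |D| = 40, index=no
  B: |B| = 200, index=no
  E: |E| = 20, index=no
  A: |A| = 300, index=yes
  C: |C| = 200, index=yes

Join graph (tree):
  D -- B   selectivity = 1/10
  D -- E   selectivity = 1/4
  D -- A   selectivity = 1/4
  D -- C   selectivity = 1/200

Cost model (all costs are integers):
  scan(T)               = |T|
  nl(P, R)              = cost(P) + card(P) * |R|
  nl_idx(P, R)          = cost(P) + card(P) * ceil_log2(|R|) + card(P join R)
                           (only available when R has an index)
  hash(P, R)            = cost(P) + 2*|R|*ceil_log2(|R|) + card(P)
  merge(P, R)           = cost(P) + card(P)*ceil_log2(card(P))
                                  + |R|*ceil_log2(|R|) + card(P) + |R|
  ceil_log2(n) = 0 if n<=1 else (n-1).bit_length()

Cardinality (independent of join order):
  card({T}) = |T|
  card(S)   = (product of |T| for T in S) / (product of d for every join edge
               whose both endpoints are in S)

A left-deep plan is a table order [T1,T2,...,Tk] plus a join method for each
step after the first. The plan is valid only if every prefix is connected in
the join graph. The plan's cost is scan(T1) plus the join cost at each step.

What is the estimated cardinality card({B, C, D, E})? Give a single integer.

4000

Tables in S: B(200), C(200), D(40), E(20)
Edges inside S: D-B(d=10), D-E(d=4), D-C(d=200)
numerator = 200 * 200 * 40 * 20 = 32000000
denominator = 10 * 4 * 200 = 8000
card(S) = 32000000 / 8000 = 4000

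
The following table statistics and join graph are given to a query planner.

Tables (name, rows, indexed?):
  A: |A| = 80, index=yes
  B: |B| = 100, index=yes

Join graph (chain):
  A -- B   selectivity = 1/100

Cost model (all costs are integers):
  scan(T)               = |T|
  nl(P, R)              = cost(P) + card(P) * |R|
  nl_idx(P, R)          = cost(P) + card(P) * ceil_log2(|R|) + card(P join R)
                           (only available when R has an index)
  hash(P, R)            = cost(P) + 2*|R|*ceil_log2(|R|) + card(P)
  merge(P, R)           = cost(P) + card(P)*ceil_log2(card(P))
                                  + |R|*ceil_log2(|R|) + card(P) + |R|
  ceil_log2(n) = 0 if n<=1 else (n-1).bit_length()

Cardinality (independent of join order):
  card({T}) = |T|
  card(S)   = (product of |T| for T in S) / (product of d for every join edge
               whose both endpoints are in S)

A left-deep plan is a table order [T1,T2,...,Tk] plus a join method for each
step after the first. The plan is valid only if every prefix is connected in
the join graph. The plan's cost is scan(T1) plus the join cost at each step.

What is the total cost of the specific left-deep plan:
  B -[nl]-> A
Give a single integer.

step 1: scan B: cost=100, card=100
step 2: join A via nl
    card(P join A) = 100*80/(100) = 80
    cost = 100 + 100*80 = 8100

8100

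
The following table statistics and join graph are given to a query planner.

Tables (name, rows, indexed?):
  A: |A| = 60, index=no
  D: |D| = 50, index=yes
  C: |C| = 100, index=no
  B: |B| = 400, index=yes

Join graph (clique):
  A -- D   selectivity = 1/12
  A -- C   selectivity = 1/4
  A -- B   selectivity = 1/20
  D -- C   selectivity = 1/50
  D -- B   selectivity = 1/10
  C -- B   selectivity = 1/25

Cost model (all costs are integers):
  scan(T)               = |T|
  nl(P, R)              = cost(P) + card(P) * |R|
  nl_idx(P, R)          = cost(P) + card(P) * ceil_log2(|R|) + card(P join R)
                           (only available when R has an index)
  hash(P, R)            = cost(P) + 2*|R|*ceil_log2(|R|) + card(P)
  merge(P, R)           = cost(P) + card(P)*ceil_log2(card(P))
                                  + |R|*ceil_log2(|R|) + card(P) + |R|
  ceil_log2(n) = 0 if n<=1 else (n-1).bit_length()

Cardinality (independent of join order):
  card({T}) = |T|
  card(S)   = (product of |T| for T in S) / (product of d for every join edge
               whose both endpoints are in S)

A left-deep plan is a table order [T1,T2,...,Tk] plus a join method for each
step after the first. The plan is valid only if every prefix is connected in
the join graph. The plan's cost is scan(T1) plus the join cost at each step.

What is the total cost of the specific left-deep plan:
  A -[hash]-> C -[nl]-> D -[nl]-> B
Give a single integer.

126520

step 1: scan A: cost=60, card=60
step 2: join C via hash
    card(P join C) = 60*100/(4) = 1500
    cost = 60 + 2*100*7 + 60 = 1520
step 3: join D via nl
    card(P join D) = 1500*50/(12*50) = 125
    cost = 1520 + 1500*50 = 76520
step 4: join B via nl
    card(P join B) = 125*400/(20*10*25) = 10
    cost = 76520 + 125*400 = 126520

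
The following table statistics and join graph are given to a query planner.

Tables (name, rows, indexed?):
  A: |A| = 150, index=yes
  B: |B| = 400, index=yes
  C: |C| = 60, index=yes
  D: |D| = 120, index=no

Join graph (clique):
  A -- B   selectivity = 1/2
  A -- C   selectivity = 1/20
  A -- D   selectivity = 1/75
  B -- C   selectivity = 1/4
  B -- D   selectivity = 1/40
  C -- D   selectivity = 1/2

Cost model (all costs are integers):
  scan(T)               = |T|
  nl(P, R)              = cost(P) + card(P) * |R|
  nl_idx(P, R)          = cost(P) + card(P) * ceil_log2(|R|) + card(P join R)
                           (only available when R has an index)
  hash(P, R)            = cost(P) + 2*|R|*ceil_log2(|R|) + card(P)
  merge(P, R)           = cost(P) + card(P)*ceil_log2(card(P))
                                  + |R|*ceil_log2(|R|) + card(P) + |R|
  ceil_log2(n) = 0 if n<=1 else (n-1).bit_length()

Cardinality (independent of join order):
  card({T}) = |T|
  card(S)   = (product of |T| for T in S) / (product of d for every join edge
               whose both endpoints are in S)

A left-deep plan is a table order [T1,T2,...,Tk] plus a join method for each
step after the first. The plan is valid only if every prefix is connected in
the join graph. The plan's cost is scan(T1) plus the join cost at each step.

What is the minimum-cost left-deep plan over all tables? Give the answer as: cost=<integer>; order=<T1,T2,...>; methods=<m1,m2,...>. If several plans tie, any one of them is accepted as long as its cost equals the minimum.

Selinger DP (subsets sized 1..n):
  {A}: scan cost=150, card=150
  {B}: scan cost=400, card=400
  {C}: scan cost=60, card=60
  {D}: scan cost=120, card=120
  {AB}: card=30000; try (A,hash)→3200, (B,merge)→5500, (A,merge)→5750, (B,hash)→7500, (B,nl_idx)→31500, (A,nl_idx)→33600 …(+2); best=3200 via (A,hash)
  {AC}: card=450; try (A,nl_idx)→990, (C,hash)→1020, (C,nl_idx)→1500, (A,merge)→1830, (C,merge)→1920, (A,hash)→2520 …(+2); best=990 via (A,nl_idx)
  {AD}: card=240; try (A,nl_idx)→1320, (D,hash)→1980, (A,merge)→2430, (D,merge)→2460, (A,hash)→2640, (A,nl)→18120 …(+1); best=1320 via (A,nl_idx)
  {BC}: card=6000; try (C,hash)→1520, (B,merge)→4480, (C,merge)→4820, (B,nl_idx)→6600, (B,hash)→7320, (C,nl_idx)→8800 …(+2); best=1520 via (C,hash)
  {BD}: card=1200; try (B,nl_idx)→2400, (D,hash)→2480, (B,merge)→5080, (D,merge)→5360, (B,hash)→7440, (B,nl)→48120 …(+1); best=2400 via (B,nl_idx)
  {CD}: card=3600; try (C,hash)→960, (D,merge)→1440, (C,merge)→1500, (D,hash)→1800, (C,nl_idx)→4440, (D,nl)→7260 …(+1); best=960 via (C,hash)
  {ABC}: card=22500; try (B,hash)→8640, (B,merge)→9490, (A,hash)→9920, (B,nl_idx)→27540, (C,hash)→33920, (A,nl_idx)→72020 …(+6); best=8640 via (B,hash)
  {ABD}: card=1200; try (B,nl_idx)→4680, (A,hash)→6000, (B,merge)→7480, (B,hash)→8760, (A,nl_idx)→13200, (A,merge)→18150 …(+5); best=4680 via (B,nl_idx)
  {ACD}: card=360; try (C,hash)→2280, (D,hash)→3120, (C,nl_idx)→3120, (C,merge)→3900, (D,merge)→6450, (A,hash)→6960 …(+5); best=2280 via (C,hash)
  {BCD}: card=9000; try (C,hash)→4320, (D,hash)→9200, (B,hash)→11760, (C,merge)→17220, (C,nl_idx)→18600, (B,nl_idx)→42360 …(+5); best=4320 via (C,hash)
  {ABCD}: card=450; try (B,nl_idx)→5970, (C,hash)→6600, (B,hash)→9840, (B,merge)→9880, (C,nl_idx)→12330, (A,hash)→15720 …(+9); best=5970 via (B,nl_idx)

cost=5970; order=D,A,C,B; methods=nl_idx,hash,nl_idx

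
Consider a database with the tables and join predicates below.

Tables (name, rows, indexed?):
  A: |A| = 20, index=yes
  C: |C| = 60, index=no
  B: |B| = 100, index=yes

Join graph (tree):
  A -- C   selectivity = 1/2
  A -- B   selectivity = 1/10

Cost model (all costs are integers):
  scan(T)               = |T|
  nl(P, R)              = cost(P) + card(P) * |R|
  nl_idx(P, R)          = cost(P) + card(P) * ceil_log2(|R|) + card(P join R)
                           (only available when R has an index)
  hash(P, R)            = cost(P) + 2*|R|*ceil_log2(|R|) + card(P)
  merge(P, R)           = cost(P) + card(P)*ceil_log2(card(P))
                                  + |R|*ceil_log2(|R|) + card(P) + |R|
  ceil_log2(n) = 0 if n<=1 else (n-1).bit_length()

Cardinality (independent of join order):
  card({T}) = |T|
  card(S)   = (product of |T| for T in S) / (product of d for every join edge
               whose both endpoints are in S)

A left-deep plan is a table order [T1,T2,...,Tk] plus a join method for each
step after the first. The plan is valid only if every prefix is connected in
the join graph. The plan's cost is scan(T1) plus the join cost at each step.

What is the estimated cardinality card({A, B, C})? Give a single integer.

6000

Tables in S: A(20), B(100), C(60)
Edges inside S: A-C(d=2), A-B(d=10)
numerator = 20 * 100 * 60 = 120000
denominator = 2 * 10 = 20
card(S) = 120000 / 20 = 6000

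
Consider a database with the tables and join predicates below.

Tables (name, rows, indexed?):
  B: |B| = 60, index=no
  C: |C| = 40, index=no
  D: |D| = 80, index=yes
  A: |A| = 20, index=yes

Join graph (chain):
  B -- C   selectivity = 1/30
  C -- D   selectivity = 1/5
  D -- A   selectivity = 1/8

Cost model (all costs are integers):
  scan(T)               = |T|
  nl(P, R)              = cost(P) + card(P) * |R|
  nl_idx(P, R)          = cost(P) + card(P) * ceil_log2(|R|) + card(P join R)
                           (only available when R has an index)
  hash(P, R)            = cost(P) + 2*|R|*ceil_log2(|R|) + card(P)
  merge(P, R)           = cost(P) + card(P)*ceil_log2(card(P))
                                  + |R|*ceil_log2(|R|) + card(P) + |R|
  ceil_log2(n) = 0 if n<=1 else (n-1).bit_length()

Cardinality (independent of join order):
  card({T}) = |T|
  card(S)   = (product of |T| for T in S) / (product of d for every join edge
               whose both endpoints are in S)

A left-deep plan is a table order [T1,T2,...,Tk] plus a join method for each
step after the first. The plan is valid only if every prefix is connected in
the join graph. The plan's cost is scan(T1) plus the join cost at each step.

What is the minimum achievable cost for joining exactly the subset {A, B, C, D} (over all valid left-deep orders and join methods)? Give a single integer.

Selinger DP over subsets of {A,B,C,D}:
  {B}: scan cost=60, card=60
  {C}: scan cost=40, card=40
  {D}: scan cost=80, card=80
  {A}: scan cost=20, card=20
  {BC}: card=80; try (C,hash)→600, (B,merge)→740, (C,merge)→760, (B,hash)→800, (B,nl)→2440, (C,nl)→2460; best=600 via (C,hash)
  {CD}: card=640; try (C,hash)→640, (D,merge)→960, (D,nl_idx)→960, (C,merge)→1000, (D,hash)→1200, (D,nl)→3240 …(+1); best=640 via (C,hash)
  {AD}: card=200; try (D,nl_idx)→360, (A,hash)→360, (A,nl_idx)→680, (D,merge)→780, (A,merge)→840, (D,hash)→1160 …(+2); best=360 via (D,nl_idx)
  {BCD}: card=1280; try (D,hash)→1800, (D,merge)→1880, (B,hash)→2000, (D,nl_idx)→2440, (D,nl)→7000, (B,merge)→8100 …(+1); best=1800 via (D,hash)
  {ACD}: card=1600; try (C,hash)→1040, (A,hash)→1480, (C,merge)→2440, (A,nl_idx)→5440, (A,merge)→7800, (C,nl)→8360 …(+1); best=1040 via (C,hash)
  {ABCD}: card=3200; try (A,hash)→3280, (B,hash)→3360, (A,nl_idx)→11400, (A,merge)→17280, (B,merge)→20660, (A,nl)→27400 …(+1); best=3280 via (A,hash)

3280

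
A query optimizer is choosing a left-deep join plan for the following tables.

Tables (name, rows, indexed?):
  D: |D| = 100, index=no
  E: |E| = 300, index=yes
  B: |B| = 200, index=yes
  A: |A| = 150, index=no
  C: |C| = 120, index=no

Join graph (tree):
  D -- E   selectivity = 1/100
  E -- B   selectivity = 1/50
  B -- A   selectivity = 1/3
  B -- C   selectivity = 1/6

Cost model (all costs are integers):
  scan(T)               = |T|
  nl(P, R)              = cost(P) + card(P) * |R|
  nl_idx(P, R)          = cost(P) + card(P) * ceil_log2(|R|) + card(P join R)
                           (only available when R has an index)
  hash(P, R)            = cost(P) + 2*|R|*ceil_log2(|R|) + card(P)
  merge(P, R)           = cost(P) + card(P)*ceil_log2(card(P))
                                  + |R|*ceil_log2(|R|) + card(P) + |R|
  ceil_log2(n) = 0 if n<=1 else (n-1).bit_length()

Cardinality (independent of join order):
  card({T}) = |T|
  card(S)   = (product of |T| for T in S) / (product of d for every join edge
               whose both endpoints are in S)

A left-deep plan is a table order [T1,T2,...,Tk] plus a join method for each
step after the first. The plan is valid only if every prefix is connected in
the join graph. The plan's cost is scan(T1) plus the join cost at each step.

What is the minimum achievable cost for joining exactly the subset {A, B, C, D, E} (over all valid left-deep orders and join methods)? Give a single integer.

Selinger DP over subsets of {A,B,C,D,E}:
  {D}: scan cost=100, card=100
  {E}: scan cost=300, card=300
  {B}: scan cost=200, card=200
  {A}: scan cost=150, card=150
  {C}: scan cost=120, card=120
  {DE}: card=300; try (E,nl_idx)→1300, (D,hash)→2000, (E,merge)→3900, (D,merge)→4100, (E,hash)→5600, (E,nl)→30100 …(+1); best=1300 via (E,nl_idx)
  {BE}: card=1200; try (E,nl_idx)→3200, (B,hash)→3800, (B,nl_idx)→3900, (E,merge)→5000, (B,merge)→5100, (E,hash)→5800 …(+2); best=3200 via (E,nl_idx)
  {AB}: card=10000; try (A,hash)→2800, (B,merge)→3300, (A,merge)→3350, (B,hash)→3500, (B,nl_idx)→11350, (B,nl)→30150 …(+1); best=2800 via (A,hash)
  {BC}: card=4000; try (C,hash)→2080, (B,merge)→2880, (C,merge)→2960, (B,hash)→3440, (B,nl_idx)→5080, (B,nl)→24120 …(+1); best=2080 via (C,hash)
  {BDE}: card=1200; try (B,hash)→4800, (B,nl_idx)→4900, (D,hash)→5800, (B,merge)→6100, (D,merge)→18400, (B,nl)→61300 …(+1); best=4800 via (B,hash)
  {ABE}: card=60000; try (A,hash)→6800, (E,hash)→18200, (A,merge)→18950, (E,nl_idx)→152800, (E,merge)→155800, (A,nl)→183200 …(+1); best=6800 via (A,hash)
  {BCE}: card=24000; try (C,hash)→6080, (E,hash)→11480, (C,merge)→18560, (E,merge)→57080, (E,nl_idx)→62080, (C,nl)→147200 …(+1); best=6080 via (C,hash)
  {ABC}: card=200000; try (A,hash)→8480, (C,hash)→14480, (A,merge)→55430, (C,merge)→153760, (A,nl)→602080, (C,nl)→1202800; best=8480 via (A,hash)
  {ABDE}: card=60000; try (A,hash)→8400, (A,merge)→20550, (D,hash)→68200, (A,nl)→184800, (D,merge)→1027600, (D,nl)→6006800; best=8400 via (A,hash)
  {BCDE}: card=24000; try (C,hash)→7680, (C,merge)→20160, (D,hash)→31480, (C,nl)→148800, (D,merge)→390880, (D,nl)→2406080; best=7680 via (C,hash)
  {ABCE}: card=1200000; try (A,hash)→32480, (C,hash)→68480, (E,hash)→213880, (A,merge)→391430, (C,merge)→1027760, (E,nl_idx)→3008480 …(+4); best=32480 via (A,hash)
  {ABCDE}: card=1200000; try (A,hash)→34080, (C,hash)→70080, (A,merge)→393030, (C,merge)→1029360, (D,hash)→1233880, (A,nl)→3607680 …(+3); best=34080 via (A,hash)

34080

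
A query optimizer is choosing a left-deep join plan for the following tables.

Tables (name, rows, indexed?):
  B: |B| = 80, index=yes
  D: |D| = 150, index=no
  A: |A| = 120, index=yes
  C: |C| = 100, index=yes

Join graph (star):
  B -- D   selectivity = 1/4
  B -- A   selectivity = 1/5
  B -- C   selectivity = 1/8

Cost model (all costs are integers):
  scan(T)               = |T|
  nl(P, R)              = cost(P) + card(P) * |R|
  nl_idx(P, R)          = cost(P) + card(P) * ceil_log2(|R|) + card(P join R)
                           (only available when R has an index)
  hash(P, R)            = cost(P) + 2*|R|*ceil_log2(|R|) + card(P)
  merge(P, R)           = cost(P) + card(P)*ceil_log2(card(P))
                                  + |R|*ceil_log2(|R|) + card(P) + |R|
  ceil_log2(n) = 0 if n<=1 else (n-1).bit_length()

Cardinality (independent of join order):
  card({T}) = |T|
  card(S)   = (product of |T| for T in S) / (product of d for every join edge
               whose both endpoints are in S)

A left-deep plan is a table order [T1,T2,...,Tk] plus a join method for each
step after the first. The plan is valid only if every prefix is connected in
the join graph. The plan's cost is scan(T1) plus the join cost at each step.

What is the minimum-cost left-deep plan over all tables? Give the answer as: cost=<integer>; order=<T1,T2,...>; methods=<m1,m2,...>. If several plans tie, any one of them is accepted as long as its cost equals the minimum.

cost=30400; order=C,B,A,D; methods=hash,hash,hash

Selinger DP (subsets sized 1..n):
  {B}: scan cost=80, card=80
  {D}: scan cost=150, card=150
  {A}: scan cost=120, card=120
  {C}: scan cost=100, card=100
  {BD}: card=3000; try (B,hash)→1420, (D,merge)→2070, (B,merge)→2140, (D,hash)→2560, (B,nl_idx)→4200, (D,nl)→12080 …(+1); best=1420 via (B,hash)
  {AB}: card=1920; try (B,hash)→1360, (A,merge)→1680, (B,merge)→1720, (A,hash)→1840, (A,nl_idx)→2560, (B,nl_idx)→2880 …(+2); best=1360 via (B,hash)
  {BC}: card=1000; try (B,hash)→1320, (C,merge)→1520, (B,merge)→1540, (C,hash)→1560, (C,nl_idx)→1640, (B,nl_idx)→1800 …(+2); best=1320 via (B,hash)
  {ABD}: card=72000; try (D,hash)→5680, (A,hash)→6100, (D,merge)→25750, (A,merge)→41380, (A,nl_idx)→94420, (D,nl)→289360 …(+1); best=5680 via (D,hash)
  {BCD}: card=37500; try (D,hash)→4720, (C,hash)→5820, (D,merge)→13670, (C,merge)→41220, (C,nl_idx)→59920, (D,nl)→151320 …(+1); best=4720 via (D,hash)
  {ABC}: card=24000; try (A,hash)→4000, (C,hash)→4680, (A,merge)→13280, (C,merge)→25200, (A,nl_idx)→32320, (C,nl_idx)→38800 …(+2); best=4000 via (A,hash)
  {ABCD}: card=900000; try (D,hash)→30400, (A,hash)→43900, (C,hash)→79080, (D,merge)→389350, (A,merge)→643180, (A,nl_idx)→1167220 …(+5); best=30400 via (D,hash)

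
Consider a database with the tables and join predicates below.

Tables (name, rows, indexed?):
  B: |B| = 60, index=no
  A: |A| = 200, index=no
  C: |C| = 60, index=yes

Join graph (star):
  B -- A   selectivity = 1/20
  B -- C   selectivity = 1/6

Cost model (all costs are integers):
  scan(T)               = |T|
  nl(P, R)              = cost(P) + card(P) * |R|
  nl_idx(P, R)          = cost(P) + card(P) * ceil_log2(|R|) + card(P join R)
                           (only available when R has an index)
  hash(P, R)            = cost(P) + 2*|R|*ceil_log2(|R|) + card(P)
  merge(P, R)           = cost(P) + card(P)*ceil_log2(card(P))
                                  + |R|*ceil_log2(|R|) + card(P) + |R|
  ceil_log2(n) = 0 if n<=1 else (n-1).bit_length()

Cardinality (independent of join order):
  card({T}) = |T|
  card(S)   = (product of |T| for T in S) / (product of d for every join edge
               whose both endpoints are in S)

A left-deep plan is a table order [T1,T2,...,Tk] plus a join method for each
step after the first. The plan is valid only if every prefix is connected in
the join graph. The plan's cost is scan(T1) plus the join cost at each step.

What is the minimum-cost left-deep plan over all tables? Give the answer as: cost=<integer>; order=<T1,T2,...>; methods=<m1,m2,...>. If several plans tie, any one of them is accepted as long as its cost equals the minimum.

Selinger DP (subsets sized 1..n):
  {B}: scan cost=60, card=60
  {A}: scan cost=200, card=200
  {C}: scan cost=60, card=60
  {AB}: card=600; try (B,hash)→1120, (A,merge)→2280, (B,merge)→2420, (A,hash)→3320, (A,nl)→12060, (B,nl)→12200; best=1120 via (B,hash)
  {BC}: card=600; try (C,hash)→840, (B,hash)→840, (C,merge)→900, (B,merge)→900, (C,nl_idx)→1020, (C,nl)→3660 …(+1); best=840 via (C,hash)
  {ABC}: card=6000; try (C,hash)→2440, (A,hash)→4640, (C,merge)→8140, (A,merge)→9240, (C,nl_idx)→10720, (C,nl)→37120 …(+1); best=2440 via (C,hash)

cost=2440; order=A,B,C; methods=hash,hash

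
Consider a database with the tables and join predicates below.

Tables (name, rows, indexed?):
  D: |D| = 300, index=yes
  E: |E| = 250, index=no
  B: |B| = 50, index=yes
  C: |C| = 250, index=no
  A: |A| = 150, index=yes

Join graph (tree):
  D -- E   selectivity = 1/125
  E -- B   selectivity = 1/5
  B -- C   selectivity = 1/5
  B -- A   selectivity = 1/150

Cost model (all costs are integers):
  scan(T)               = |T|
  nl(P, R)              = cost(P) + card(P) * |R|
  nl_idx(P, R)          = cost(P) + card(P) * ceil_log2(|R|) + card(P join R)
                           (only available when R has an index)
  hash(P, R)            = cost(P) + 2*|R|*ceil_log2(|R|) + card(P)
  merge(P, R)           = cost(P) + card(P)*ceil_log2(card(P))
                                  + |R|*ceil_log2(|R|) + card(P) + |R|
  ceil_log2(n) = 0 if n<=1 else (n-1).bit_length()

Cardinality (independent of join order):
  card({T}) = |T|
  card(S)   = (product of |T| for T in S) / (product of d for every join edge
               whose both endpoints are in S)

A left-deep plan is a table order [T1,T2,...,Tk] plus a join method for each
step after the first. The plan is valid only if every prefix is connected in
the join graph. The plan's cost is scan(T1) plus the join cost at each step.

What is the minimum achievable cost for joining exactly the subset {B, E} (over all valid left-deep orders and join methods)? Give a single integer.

1100

Selinger DP over subsets of {B,E}:
  {E}: scan cost=250, card=250
  {B}: scan cost=50, card=50
  {BE}: card=2500; try (B,hash)→1100, (E,merge)→2650, (B,merge)→2850, (E,hash)→4100, (B,nl_idx)→4250, (E,nl)→12550 …(+1); best=1100 via (B,hash)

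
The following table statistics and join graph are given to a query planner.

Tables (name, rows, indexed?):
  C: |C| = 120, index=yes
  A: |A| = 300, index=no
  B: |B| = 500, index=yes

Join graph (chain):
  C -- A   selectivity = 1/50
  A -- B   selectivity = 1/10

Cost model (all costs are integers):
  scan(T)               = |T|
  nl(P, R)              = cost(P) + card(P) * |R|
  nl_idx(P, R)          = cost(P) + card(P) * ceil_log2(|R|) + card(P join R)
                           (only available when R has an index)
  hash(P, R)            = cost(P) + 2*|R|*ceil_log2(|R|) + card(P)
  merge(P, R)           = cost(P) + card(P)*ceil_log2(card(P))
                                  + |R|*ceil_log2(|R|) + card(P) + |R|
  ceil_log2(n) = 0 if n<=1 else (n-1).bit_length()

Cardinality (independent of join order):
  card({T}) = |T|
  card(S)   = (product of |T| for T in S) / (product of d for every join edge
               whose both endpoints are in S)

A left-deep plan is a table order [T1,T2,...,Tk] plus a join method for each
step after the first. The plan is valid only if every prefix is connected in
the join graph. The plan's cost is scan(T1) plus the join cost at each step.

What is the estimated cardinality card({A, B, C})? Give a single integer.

36000

Tables in S: A(300), B(500), C(120)
Edges inside S: C-A(d=50), A-B(d=10)
numerator = 300 * 500 * 120 = 18000000
denominator = 50 * 10 = 500
card(S) = 18000000 / 500 = 36000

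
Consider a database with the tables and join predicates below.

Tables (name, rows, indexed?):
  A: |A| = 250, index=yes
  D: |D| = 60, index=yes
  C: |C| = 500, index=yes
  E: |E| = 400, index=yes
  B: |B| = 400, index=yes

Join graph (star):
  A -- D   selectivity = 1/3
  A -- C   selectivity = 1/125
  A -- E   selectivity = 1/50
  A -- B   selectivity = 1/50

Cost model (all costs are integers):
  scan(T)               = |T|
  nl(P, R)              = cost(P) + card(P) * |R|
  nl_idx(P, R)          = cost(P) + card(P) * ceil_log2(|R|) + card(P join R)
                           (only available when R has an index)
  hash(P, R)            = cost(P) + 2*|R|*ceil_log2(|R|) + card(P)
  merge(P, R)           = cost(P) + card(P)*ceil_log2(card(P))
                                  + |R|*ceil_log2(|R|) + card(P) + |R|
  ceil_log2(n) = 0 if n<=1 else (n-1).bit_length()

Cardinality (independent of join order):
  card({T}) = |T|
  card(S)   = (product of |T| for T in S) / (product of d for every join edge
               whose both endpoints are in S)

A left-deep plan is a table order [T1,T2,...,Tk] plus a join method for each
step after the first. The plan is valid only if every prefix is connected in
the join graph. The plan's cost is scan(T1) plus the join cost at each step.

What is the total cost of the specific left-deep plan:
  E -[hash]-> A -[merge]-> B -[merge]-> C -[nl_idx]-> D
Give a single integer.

1941800

step 1: scan E: cost=400, card=400
step 2: join A via hash
    card(P join A) = 400*250/(50) = 2000
    cost = 400 + 2*250*8 + 400 = 4800
step 3: join B via merge
    card(P join B) = 2000*400/(50) = 16000
    cost = 4800 + 2000*11 + 400*9 + 2000 + 400 = 32800
step 4: join C via merge
    card(P join C) = 16000*500/(125) = 64000
    cost = 32800 + 16000*14 + 500*9 + 16000 + 500 = 277800
step 5: join D via nl_idx
    card(P join D) = 64000*60/(3) = 1280000
    cost = 277800 + 64000*6 + 1280000 = 1941800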